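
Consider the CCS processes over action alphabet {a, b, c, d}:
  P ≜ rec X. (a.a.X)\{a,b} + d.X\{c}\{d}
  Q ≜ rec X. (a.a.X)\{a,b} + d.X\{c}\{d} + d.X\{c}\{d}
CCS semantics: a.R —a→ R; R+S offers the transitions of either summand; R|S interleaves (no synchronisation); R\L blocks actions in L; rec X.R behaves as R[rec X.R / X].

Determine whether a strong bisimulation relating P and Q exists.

P ~ Q

Reachable graph of P (2 states):
  s0 = rec X. (a.a.X)\{a,b} + d.X\{c}\{d} has moves ··d··> s1
  s1 = (rec X. (a.a.X)\{a,b} + d.X\{c}\{d})\{c}\{d} has moves deadlocked
Reachable graph of Q (2 states):
  t0 = rec X. (a.a.X)\{a,b} + d.X\{c}\{d} + d.X\{c}\{d} has moves ··d··> t1
  t1 = (rec X. (a.a.X)\{a,b} + d.X\{c}\{d} + d.X\{c}\{d})\{c}\{d} has moves deadlocked
Partition-refinement fixed point:
  B0 = {s0, t0}
  B1 = {s1, t1}
s0 ∈ B0, t0 ∈ B0 → same block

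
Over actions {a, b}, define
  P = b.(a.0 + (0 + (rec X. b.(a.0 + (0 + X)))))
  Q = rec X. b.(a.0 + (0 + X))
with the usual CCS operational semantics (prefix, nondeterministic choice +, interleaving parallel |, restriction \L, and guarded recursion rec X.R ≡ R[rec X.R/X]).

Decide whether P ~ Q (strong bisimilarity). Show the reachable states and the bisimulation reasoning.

P's transition system — 3 states:
  m0 = b.(a.0 + (0 + (rec X. b.(a.0 + (0 + X))))) has moves ··b··> m1
  m1 = a.0 + (0 + (rec X. b.(a.0 + (0 + X)))) has moves ··a··> m2, ··b··> m1
  m2 = 0 has moves ∅
Q's transition system — 3 states:
  n0 = rec X. b.(a.0 + (0 + X)) has moves ··b··> n1
  n1 = a.0 + (0 + (rec X. b.(a.0 + (0 + X)))) has moves ··a··> n2, ··b··> n1
  n2 = 0 has moves ∅
Partition-refinement fixed point:
  B0 = {m0, n0}
  B1 = {m1, n1}
  B2 = {m2, n2}
m0 ∈ B0, n0 ∈ B0 → same block

YES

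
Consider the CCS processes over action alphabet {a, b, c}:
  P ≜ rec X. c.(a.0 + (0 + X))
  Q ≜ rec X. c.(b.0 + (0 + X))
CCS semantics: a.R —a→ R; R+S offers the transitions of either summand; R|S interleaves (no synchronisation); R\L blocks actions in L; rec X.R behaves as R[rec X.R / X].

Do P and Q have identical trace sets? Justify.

Reachable graph of P (3 states):
  p0 = rec X. c.(a.0 + (0 + X)) | —c→ p1
  p1 = a.0 + (0 + (rec X. c.(a.0 + (0 + X)))) | —a→ p2, —c→ p1
  p2 = 0 | ·
Reachable graph of Q (3 states):
  q0 = rec X. c.(b.0 + (0 + X)) | —c→ q1
  q1 = b.0 + (0 + (rec X. c.(b.0 + (0 + X)))) | —b→ q2, —c→ q1
  q2 = 0 | ·
Run σ = ⟨ca⟩ on P: start {p0}
  [1] c ⇒ {p1}
  [2] a ⇒ {p2}
  P completes σ.
Run σ = ⟨ca⟩ on Q: start {q0}
  [1] c ⇒ {q1}
  [2] a ⇒ no successor for Q

trace-distinct — witness ⟨ca⟩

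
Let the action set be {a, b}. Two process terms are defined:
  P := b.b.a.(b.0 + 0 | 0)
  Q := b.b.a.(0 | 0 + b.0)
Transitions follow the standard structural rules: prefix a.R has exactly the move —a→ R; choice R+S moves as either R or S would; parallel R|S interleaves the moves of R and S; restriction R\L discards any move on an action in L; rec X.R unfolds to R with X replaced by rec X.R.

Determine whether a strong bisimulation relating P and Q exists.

Reachable graph of P (5 states):
  u0 = b.b.a.(b.0 + 0 | 0) :: =b=> u1
  u1 = b.a.(b.0 + 0 | 0) :: =b=> u2
  u2 = a.(b.0 + 0 | 0) :: =a=> u3
  u3 = b.0 + 0 | 0 :: =b=> u4
  u4 = 0 :: deadlocked
Reachable graph of Q (5 states):
  v0 = b.b.a.(0 | 0 + b.0) :: =b=> v1
  v1 = b.a.(0 | 0 + b.0) :: =b=> v2
  v2 = a.(0 | 0 + b.0) :: =a=> v3
  v3 = 0 | 0 + b.0 :: =b=> v4
  v4 = 0 :: deadlocked
Coarsest stable partition (strong bisimilarity classes):
  B0 = {u0, v0}
  B1 = {u1, v1}
  B2 = {u2, v2}
  B3 = {u3, v3}
  B4 = {u4, v4}
u0 ∈ B0, v0 ∈ B0 → same block

YES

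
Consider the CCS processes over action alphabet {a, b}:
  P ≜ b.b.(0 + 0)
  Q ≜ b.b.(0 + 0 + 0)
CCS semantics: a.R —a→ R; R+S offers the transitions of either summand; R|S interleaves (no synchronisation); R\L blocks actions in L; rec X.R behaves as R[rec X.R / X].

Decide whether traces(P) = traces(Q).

YES

P's transition system — 3 states:
  u0 = b.b.(0 + 0) | -b-> u1
  u1 = b.(0 + 0) | -b-> u2
  u2 = 0 + 0 | (no moves)
Q's transition system — 3 states:
  v0 = b.b.(0 + 0 + 0) | -b-> v1
  v1 = b.(0 + 0 + 0) | -b-> v2
  v2 = 0 + 0 + 0 | (no moves)
Bisimilarity quotient blocks:
  B0 = {u0, v0}
  B1 = {u1, v1}
  B2 = {u2, v2}
u0 ∈ B0, v0 ∈ B0 → same block
Bisimilar ⇒ trace-equivalent.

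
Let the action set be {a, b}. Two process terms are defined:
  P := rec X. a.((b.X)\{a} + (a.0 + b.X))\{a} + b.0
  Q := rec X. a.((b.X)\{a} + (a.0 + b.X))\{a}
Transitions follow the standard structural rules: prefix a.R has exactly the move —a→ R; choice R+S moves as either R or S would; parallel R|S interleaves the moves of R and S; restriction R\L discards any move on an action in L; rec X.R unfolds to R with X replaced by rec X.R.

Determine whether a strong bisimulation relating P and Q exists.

not bisimilar

LTS(P): 7 reachable states
  p0 = rec X. a.((b.X)\{a} + (a.0 + b.X))\{a} + b.0 → --a--▸ p1, --b--▸ p2
  p1 = ((b.(rec X. a.((b.X)\{a} + (a.0 + b.X))\{a} + b.0))\{a} + (a.0 + b.(rec X. a.((b.X)\{a} + (a.0 + b.X))\{a} + b.0)))\{a} → --b--▸ p3, --b--▸ p4
  p2 = 0 → deadlocked
  p3 = (rec X. a.((b.X)\{a} + (a.0 + b.X))\{a} + b.0)\{a} → --b--▸ p5
  p4 = (rec X. a.((b.X)\{a} + (a.0 + b.X))\{a} + b.0)\{a}\{a} → --b--▸ p6
  p5 = 0\{a} → deadlocked
  p6 = 0\{a}\{a} → deadlocked
LTS(Q): 4 reachable states
  q0 = rec X. a.((b.X)\{a} + (a.0 + b.X))\{a} → --a--▸ q1
  q1 = ((b.(rec X. a.((b.X)\{a} + (a.0 + b.X))\{a}))\{a} + (a.0 + b.(rec X. a.((b.X)\{a} + (a.0 + b.X))\{a})))\{a} → --b--▸ q2, --b--▸ q3
  q2 = (rec X. a.((b.X)\{a} + (a.0 + b.X))\{a})\{a} → deadlocked
  q3 = (rec X. a.((b.X)\{a} + (a.0 + b.X))\{a})\{a}\{a} → deadlocked
Coarsest stable partition (strong bisimilarity classes):
  B0 = {p0}
  B1 = {p1}
  B2 = {p3, p4, q1}
  B3 = {p2, p5, p6, q2, q3}
  B4 = {q0}
p0 ∈ B0, q0 ∈ B4 → different blocks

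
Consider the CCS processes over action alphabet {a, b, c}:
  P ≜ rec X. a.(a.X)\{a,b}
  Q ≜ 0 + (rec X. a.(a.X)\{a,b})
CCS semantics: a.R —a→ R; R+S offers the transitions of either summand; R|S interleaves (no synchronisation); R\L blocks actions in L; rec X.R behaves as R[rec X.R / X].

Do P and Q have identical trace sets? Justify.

Reachable graph of P (2 states):
  s0 = rec X. a.(a.X)\{a,b} has moves —a→ s1
  s1 = (a.(rec X. a.(a.X)\{a,b}))\{a,b} has moves (no moves)
Reachable graph of Q (2 states):
  t0 = 0 + (rec X. a.(a.X)\{a,b}) has moves —a→ t1
  t1 = (a.(rec X. a.(a.X)\{a,b}))\{a,b} has moves (no moves)
Bisimilarity quotient blocks:
  B0 = {s0, t0}
  B1 = {s1, t1}
s0 ∈ B0, t0 ∈ B0 → same block
Bisimilar ⇒ trace-equivalent.

traces(P) = traces(Q)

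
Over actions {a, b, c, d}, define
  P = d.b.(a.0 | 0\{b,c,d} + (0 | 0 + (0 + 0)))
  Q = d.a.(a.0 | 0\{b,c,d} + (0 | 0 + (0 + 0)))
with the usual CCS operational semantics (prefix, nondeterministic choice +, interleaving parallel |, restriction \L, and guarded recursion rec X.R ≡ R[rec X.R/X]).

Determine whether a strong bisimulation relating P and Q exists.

P ≁ Q

P's transition system — 4 states:
  s0 = d.b.(a.0 | 0\{b,c,d} + (0 | 0 + (0 + 0))) → --d--▸ s1
  s1 = b.(a.0 | 0\{b,c,d} + (0 | 0 + (0 + 0))) → --b--▸ s2
  s2 = a.0 | 0\{b,c,d} + (0 | 0 + (0 + 0)) → --a--▸ s3
  s3 = 0 | 0\{b,c,d} → (no moves)
Q's transition system — 4 states:
  t0 = d.a.(a.0 | 0\{b,c,d} + (0 | 0 + (0 + 0))) → --d--▸ t1
  t1 = a.(a.0 | 0\{b,c,d} + (0 | 0 + (0 + 0))) → --a--▸ t2
  t2 = a.0 | 0\{b,c,d} + (0 | 0 + (0 + 0)) → --a--▸ t3
  t3 = 0 | 0\{b,c,d} → (no moves)
Bisimilarity quotient blocks:
  B0 = {s0}
  B1 = {s1}
  B2 = {s2, t2}
  B3 = {s3, t3}
  B4 = {t0}
  B5 = {t1}
s0 ∈ B0, t0 ∈ B4 → different blocks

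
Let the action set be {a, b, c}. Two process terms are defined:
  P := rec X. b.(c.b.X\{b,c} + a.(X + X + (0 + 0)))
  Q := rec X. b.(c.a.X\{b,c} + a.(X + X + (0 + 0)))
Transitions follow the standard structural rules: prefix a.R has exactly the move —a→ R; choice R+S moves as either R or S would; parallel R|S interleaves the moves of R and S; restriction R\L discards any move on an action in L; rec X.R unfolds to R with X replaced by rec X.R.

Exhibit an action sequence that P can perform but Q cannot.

bcb

Reachable graph of P (5 states):
  m0 = rec X. b.(c.b.X\{b,c} + a.(X + X + (0 + 0))) has moves =b=> m1
  m1 = c.b.(rec X. b.(c.b.X\{b,c} + a.(X + X + (0 + 0))))\{b,c} + a.((rec X. b.(c.b.X\{b,c} + a.(X + X + (0 + 0)))) + (rec X. b.(c.b.X\{b,c} + a.(X + X + (0 + 0)))) + (0 + 0)) has moves =a=> m2, =c=> m3
  m2 = (rec X. b.(c.b.X\{b,c} + a.(X + X + (0 + 0)))) + (rec X. b.(c.b.X\{b,c} + a.(X + X + (0 + 0)))) + (0 + 0) has moves =b=> m1
  m3 = b.(rec X. b.(c.b.X\{b,c} + a.(X + X + (0 + 0))))\{b,c} has moves =b=> m4
  m4 = (rec X. b.(c.b.X\{b,c} + a.(X + X + (0 + 0))))\{b,c} has moves ∅
Reachable graph of Q (5 states):
  n0 = rec X. b.(c.a.X\{b,c} + a.(X + X + (0 + 0))) has moves =b=> n1
  n1 = c.a.(rec X. b.(c.a.X\{b,c} + a.(X + X + (0 + 0))))\{b,c} + a.((rec X. b.(c.a.X\{b,c} + a.(X + X + (0 + 0)))) + (rec X. b.(c.a.X\{b,c} + a.(X + X + (0 + 0)))) + (0 + 0)) has moves =a=> n2, =c=> n3
  n2 = (rec X. b.(c.a.X\{b,c} + a.(X + X + (0 + 0)))) + (rec X. b.(c.a.X\{b,c} + a.(X + X + (0 + 0)))) + (0 + 0) has moves =b=> n1
  n3 = a.(rec X. b.(c.a.X\{b,c} + a.(X + X + (0 + 0))))\{b,c} has moves =a=> n4
  n4 = (rec X. b.(c.a.X\{b,c} + a.(X + X + (0 + 0))))\{b,c} has moves ∅
Executing bcb from P (initial set {m0}):
  after b @ step 1: {m1}
  after c @ step 2: {m3}
  after b @ step 3: {m4}
  P completes σ.
Executing bcb from Q (initial set {n0}):
  after b @ step 1: {n1}
  after c @ step 2: {n3}
  after b @ step 3: ∅ (Q stuck)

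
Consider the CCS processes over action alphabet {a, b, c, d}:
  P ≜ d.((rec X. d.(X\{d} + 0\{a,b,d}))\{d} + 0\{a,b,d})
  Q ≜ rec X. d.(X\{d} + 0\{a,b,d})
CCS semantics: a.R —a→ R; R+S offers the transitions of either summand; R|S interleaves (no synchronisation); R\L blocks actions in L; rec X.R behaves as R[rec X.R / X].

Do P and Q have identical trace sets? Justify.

YES

Reachable graph of P (2 states):
  s0 = d.((rec X. d.(X\{d} + 0\{a,b,d}))\{d} + 0\{a,b,d}) | -d-> s1
  s1 = (rec X. d.(X\{d} + 0\{a,b,d}))\{d} + 0\{a,b,d} | ·
Reachable graph of Q (2 states):
  t0 = rec X. d.(X\{d} + 0\{a,b,d}) | -d-> t1
  t1 = (rec X. d.(X\{d} + 0\{a,b,d}))\{d} + 0\{a,b,d} | ·
Partition-refinement fixed point:
  B0 = {s0, t0}
  B1 = {s1, t1}
s0 ∈ B0, t0 ∈ B0 → same block
Bisimilar ⇒ trace-equivalent.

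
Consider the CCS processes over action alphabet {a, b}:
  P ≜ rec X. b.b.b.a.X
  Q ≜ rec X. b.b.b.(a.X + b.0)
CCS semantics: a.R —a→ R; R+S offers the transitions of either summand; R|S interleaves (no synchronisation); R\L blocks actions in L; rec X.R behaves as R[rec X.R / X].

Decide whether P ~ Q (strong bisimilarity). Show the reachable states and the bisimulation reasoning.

NO

Reachable graph of P (4 states):
  m0 = rec X. b.b.b.a.X | ··b··> m1
  m1 = b.b.a.(rec X. b.b.b.a.X) | ··b··> m2
  m2 = b.a.(rec X. b.b.b.a.X) | ··b··> m3
  m3 = a.(rec X. b.b.b.a.X) | ··a··> m0
Reachable graph of Q (5 states):
  n0 = rec X. b.b.b.(a.X + b.0) | ··b··> n1
  n1 = b.b.(a.(rec X. b.b.b.(a.X + b.0)) + b.0) | ··b··> n2
  n2 = b.(a.(rec X. b.b.b.(a.X + b.0)) + b.0) | ··b··> n3
  n3 = a.(rec X. b.b.b.(a.X + b.0)) + b.0 | ··a··> n0, ··b··> n4
  n4 = 0 | deadlocked
Partition-refinement fixed point:
  B0 = {m0}
  B1 = {m1}
  B2 = {m2}
  B3 = {m3}
  B4 = {n0}
  B5 = {n1}
  B6 = {n2}
  B7 = {n3}
  B8 = {n4}
m0 ∈ B0, n0 ∈ B4 → different blocks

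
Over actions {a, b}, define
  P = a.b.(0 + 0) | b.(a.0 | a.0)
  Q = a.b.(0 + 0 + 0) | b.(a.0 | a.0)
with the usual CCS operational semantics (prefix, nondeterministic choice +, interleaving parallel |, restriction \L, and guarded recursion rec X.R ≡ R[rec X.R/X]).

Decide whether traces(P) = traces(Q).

YES

Reachable graph of P (15 states):
  m0 = a.b.(0 + 0) | b.(a.0 | a.0) :: —a→ m1, —b→ m2
  m1 = b.(0 + 0) | b.(a.0 | a.0) :: —b→ m3, —b→ m4
  m2 = a.b.(0 + 0) | (a.0 | a.0) :: —a→ m4, —a→ m5, —a→ m6
  m3 = (0 + 0) | b.(a.0 | a.0) :: —b→ m7
  m4 = b.(0 + 0) | (a.0 | a.0) :: —a→ m8, —a→ m9, —b→ m7
  m5 = a.b.(0 + 0) | (0 | a.0) :: —a→ m10, —a→ m8
  m6 = a.b.(0 + 0) | (a.0 | 0) :: —a→ m10, —a→ m9
  m7 = (0 + 0) | (a.0 | a.0) :: —a→ m11, —a→ m12
  m8 = b.(0 + 0) | (0 | a.0) :: —a→ m13, —b→ m11
  m9 = b.(0 + 0) | (a.0 | 0) :: —a→ m13, —b→ m12
  m10 = a.b.(0 + 0) | (0 | 0) :: —a→ m13
  m11 = (0 + 0) | (0 | a.0) :: —a→ m14
  m12 = (0 + 0) | (a.0 | 0) :: —a→ m14
  m13 = b.(0 + 0) | (0 | 0) :: —b→ m14
  m14 = (0 + 0) | (0 | 0) :: stopped
Reachable graph of Q (15 states):
  n0 = a.b.(0 + 0 + 0) | b.(a.0 | a.0) :: —a→ n1, —b→ n2
  n1 = b.(0 + 0 + 0) | b.(a.0 | a.0) :: —b→ n3, —b→ n4
  n2 = a.b.(0 + 0 + 0) | (a.0 | a.0) :: —a→ n4, —a→ n5, —a→ n6
  n3 = (0 + 0 + 0) | b.(a.0 | a.0) :: —b→ n7
  n4 = b.(0 + 0 + 0) | (a.0 | a.0) :: —a→ n8, —a→ n9, —b→ n7
  n5 = a.b.(0 + 0 + 0) | (0 | a.0) :: —a→ n10, —a→ n8
  n6 = a.b.(0 + 0 + 0) | (a.0 | 0) :: —a→ n10, —a→ n9
  n7 = (0 + 0 + 0) | (a.0 | a.0) :: —a→ n11, —a→ n12
  n8 = b.(0 + 0 + 0) | (0 | a.0) :: —a→ n13, —b→ n11
  n9 = b.(0 + 0 + 0) | (a.0 | 0) :: —a→ n13, —b→ n12
  n10 = a.b.(0 + 0 + 0) | (0 | 0) :: —a→ n13
  n11 = (0 + 0 + 0) | (0 | a.0) :: —a→ n14
  n12 = (0 + 0 + 0) | (a.0 | 0) :: —a→ n14
  n13 = b.(0 + 0 + 0) | (0 | 0) :: —b→ n14
  n14 = (0 + 0 + 0) | (0 | 0) :: stopped
Bisimilarity quotient blocks:
  B0 = {m0, n0}
  B1 = {m2, n2}
  B2 = {m4, n4}
  B3 = {m8, m9, n8, n9}
  B4 = {m13, n13}
  B5 = {m14, n14}
  B6 = {m11, m12, n11, n12}
  B7 = {m7, n7}
  B8 = {m5, m6, n5, n6}
  B9 = {m10, n10}
  B10 = {m1, n1}
  B11 = {m3, n3}
m0 ∈ B0, n0 ∈ B0 → same block
Bisimilar ⇒ trace-equivalent.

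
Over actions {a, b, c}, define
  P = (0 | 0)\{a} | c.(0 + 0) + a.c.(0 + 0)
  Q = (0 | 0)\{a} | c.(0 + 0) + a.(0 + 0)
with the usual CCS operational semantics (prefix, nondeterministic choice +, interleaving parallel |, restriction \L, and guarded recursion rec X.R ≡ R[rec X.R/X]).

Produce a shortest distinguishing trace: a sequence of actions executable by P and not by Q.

P's transition system — 4 states:
  m0 = (0 | 0)\{a} | c.(0 + 0) + a.c.(0 + 0) has moves -a-> m1, -c-> m2
  m1 = c.(0 + 0) has moves -c-> m3
  m2 = (0 | 0)\{a} | (0 + 0) has moves deadlocked
  m3 = 0 + 0 has moves deadlocked
Q's transition system — 3 states:
  n0 = (0 | 0)\{a} | c.(0 + 0) + a.(0 + 0) has moves -a-> n1, -c-> n2
  n1 = 0 + 0 has moves deadlocked
  n2 = (0 | 0)\{a} | (0 + 0) has moves deadlocked
Run σ = ⟨ac⟩ on P: start {m0}
  step 1 (a): {m1}
  step 2 (c): {m3}
  — P admits the full trace.
Run σ = ⟨ac⟩ on Q: start {n0}
  step 1 (a): {n1}
  step 2 (c): ∅  — Q cannot continue

ac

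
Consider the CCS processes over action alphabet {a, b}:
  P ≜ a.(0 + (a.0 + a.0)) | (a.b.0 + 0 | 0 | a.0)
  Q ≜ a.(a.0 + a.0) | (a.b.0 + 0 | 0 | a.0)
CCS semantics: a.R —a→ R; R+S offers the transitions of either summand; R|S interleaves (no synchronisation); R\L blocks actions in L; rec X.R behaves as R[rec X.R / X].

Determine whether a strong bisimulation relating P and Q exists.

P ~ Q

LTS(P): 12 reachable states
  p0 = a.(0 + (a.0 + a.0)) | (a.b.0 + 0 | 0 | a.0) → ··a··> p1, ··a··> p2, ··a··> p3
  p1 = (0 + (a.0 + a.0)) | (a.b.0 + 0 | 0 | a.0) → ··a··> p4, ··a··> p5, ··a··> p6
  p2 = a.(0 + (a.0 + a.0)) | (0 | 0 | 0) → ··a··> p4
  p3 = a.(0 + (a.0 + a.0)) | b.0 → ··a··> p5, ··b··> p7
  p4 = (0 + (a.0 + a.0)) | (0 | 0 | 0) → ··a··> p8
  p5 = (0 + (a.0 + a.0)) | b.0 → ··a··> p9, ··b··> p10
  p6 = 0 | (a.b.0 + 0 | 0 | a.0) → ··a··> p8, ··a··> p9
  p7 = a.(0 + (a.0 + a.0)) | 0 → ··a··> p10
  p8 = 0 | (0 | 0 | 0) → ·
  p9 = 0 | b.0 → ··b··> p11
  p10 = (0 + (a.0 + a.0)) | 0 → ··a··> p11
  p11 = 0 | 0 → ·
LTS(Q): 12 reachable states
  q0 = a.(a.0 + a.0) | (a.b.0 + 0 | 0 | a.0) → ··a··> q1, ··a··> q2, ··a··> q3
  q1 = (a.0 + a.0) | (a.b.0 + 0 | 0 | a.0) → ··a··> q4, ··a··> q5, ··a··> q6
  q2 = a.(a.0 + a.0) | (0 | 0 | 0) → ··a··> q4
  q3 = a.(a.0 + a.0) | b.0 → ··a··> q5, ··b··> q7
  q4 = (a.0 + a.0) | (0 | 0 | 0) → ··a··> q8
  q5 = (a.0 + a.0) | b.0 → ··a··> q9, ··b··> q10
  q6 = 0 | (a.b.0 + 0 | 0 | a.0) → ··a··> q8, ··a··> q9
  q7 = a.(a.0 + a.0) | 0 → ··a··> q10
  q8 = 0 | (0 | 0 | 0) → ·
  q9 = 0 | b.0 → ··b··> q11
  q10 = (a.0 + a.0) | 0 → ··a··> q11
  q11 = 0 | 0 → ·
Bisimilarity quotient blocks:
  B0 = {p0, q0}
  B1 = {p2, p7, q2, q7}
  B2 = {p10, p4, q10, q4}
  B3 = {p11, p8, q11, q8}
  B4 = {p3, q3}
  B5 = {p5, q5}
  B6 = {p9, q9}
  B7 = {p1, q1}
  B8 = {p6, q6}
p0 ∈ B0, q0 ∈ B0 → same block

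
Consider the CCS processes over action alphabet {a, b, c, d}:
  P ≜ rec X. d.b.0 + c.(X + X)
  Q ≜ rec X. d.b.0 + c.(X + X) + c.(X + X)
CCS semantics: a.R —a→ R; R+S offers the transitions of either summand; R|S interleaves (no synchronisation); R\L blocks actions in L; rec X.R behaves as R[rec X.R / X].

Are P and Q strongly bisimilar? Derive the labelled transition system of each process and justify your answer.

P's transition system — 4 states:
  s0 = rec X. d.b.0 + c.(X + X) → =c=> s1, =d=> s2
  s1 = (rec X. d.b.0 + c.(X + X)) + (rec X. d.b.0 + c.(X + X)) → =c=> s1, =d=> s2
  s2 = b.0 → =b=> s3
  s3 = 0 → stopped
Q's transition system — 4 states:
  t0 = rec X. d.b.0 + c.(X + X) + c.(X + X) → =c=> t1, =d=> t2
  t1 = (rec X. d.b.0 + c.(X + X) + c.(X + X)) + (rec X. d.b.0 + c.(X + X) + c.(X + X)) → =c=> t1, =d=> t2
  t2 = b.0 → =b=> t3
  t3 = 0 → stopped
Coarsest stable partition (strong bisimilarity classes):
  B0 = {s0, s1, t0, t1}
  B1 = {s2, t2}
  B2 = {s3, t3}
s0 ∈ B0, t0 ∈ B0 → same block

P ~ Q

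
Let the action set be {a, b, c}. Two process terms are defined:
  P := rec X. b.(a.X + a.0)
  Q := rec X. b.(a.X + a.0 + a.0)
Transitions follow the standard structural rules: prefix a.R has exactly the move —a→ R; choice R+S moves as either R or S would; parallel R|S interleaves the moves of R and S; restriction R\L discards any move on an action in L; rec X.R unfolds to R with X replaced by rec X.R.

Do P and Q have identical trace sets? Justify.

P's transition system — 3 states:
  u0 = rec X. b.(a.X + a.0) | -b-> u1
  u1 = a.(rec X. b.(a.X + a.0)) + a.0 | -a-> u0, -a-> u2
  u2 = 0 | stopped
Q's transition system — 3 states:
  v0 = rec X. b.(a.X + a.0 + a.0) | -b-> v1
  v1 = a.(rec X. b.(a.X + a.0 + a.0)) + a.0 + a.0 | -a-> v0, -a-> v2
  v2 = 0 | stopped
Bisimilarity quotient blocks:
  B0 = {u0, v0}
  B1 = {u1, v1}
  B2 = {u2, v2}
u0 ∈ B0, v0 ∈ B0 → same block
Bisimilar ⇒ trace-equivalent.

trace-equivalent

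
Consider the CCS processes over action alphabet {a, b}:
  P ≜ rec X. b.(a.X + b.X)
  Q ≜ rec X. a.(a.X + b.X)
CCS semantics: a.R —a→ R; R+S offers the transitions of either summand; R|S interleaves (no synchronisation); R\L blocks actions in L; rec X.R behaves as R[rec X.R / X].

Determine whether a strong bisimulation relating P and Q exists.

P's transition system — 2 states:
  m0 = rec X. b.(a.X + b.X) → -b-> m1
  m1 = a.(rec X. b.(a.X + b.X)) + b.(rec X. b.(a.X + b.X)) → -a-> m0, -b-> m0
Q's transition system — 2 states:
  n0 = rec X. a.(a.X + b.X) → -a-> n1
  n1 = a.(rec X. a.(a.X + b.X)) + b.(rec X. a.(a.X + b.X)) → -a-> n0, -b-> n0
Bisimilarity quotient blocks:
  B0 = {m0}
  B1 = {m1}
  B2 = {n0}
  B3 = {n1}
m0 ∈ B0, n0 ∈ B2 → different blocks

P ≁ Q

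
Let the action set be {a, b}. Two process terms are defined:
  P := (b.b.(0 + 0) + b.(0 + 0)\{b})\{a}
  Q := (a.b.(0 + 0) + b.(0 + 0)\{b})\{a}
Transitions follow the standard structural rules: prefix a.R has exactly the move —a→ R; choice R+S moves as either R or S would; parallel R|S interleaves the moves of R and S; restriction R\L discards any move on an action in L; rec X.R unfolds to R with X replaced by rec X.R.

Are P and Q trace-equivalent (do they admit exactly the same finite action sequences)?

P's transition system — 4 states:
  u0 = (b.b.(0 + 0) + b.(0 + 0)\{b})\{a} → -b-> u1, -b-> u2
  u1 = (0 + 0)\{b}\{a} → ∅
  u2 = (b.(0 + 0))\{a} → -b-> u3
  u3 = (0 + 0)\{a} → ∅
Q's transition system — 2 states:
  v0 = (a.b.(0 + 0) + b.(0 + 0)\{b})\{a} → -b-> v1
  v1 = (0 + 0)\{b}\{a} → ∅
Executing bb from P (initial set {u0}):
  [1] b ⇒ {u1, u2}
  [2] b ⇒ {u3}
  P completes σ.
Executing bb from Q (initial set {v0}):
  [1] b ⇒ {v1}
  [2] b ⇒ no successor for Q

NO — witness ⟨bb⟩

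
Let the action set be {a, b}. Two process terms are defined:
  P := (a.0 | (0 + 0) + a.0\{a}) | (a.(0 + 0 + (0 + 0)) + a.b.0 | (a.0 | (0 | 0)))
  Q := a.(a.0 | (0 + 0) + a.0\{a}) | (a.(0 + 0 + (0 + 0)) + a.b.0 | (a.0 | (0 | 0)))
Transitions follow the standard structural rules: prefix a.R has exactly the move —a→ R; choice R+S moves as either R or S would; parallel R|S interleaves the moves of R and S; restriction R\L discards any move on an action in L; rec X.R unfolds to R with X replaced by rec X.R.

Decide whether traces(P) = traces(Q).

P's transition system — 21 states:
  p0 = (a.0 | (0 + 0) + a.0\{a}) | (a.(0 + 0 + (0 + 0)) + a.b.0 | (a.0 | (0 | 0))) :: -a-> p1, -a-> p2, -a-> p3, -a-> p4, -a-> p5
  p1 = (a.0 | (0 + 0) + a.0\{a}) | (0 + 0 + (0 + 0)) :: -a-> p6, -a-> p7
  p2 = (a.0 | (0 + 0) + a.0\{a}) | (a.b.0 | (0 | (0 | 0))) :: -a-> p10, -a-> p8, -a-> p9
  p3 = (a.0 | (0 + 0) + a.0\{a}) | (b.0 | (a.0 | (0 | 0))) :: -a-> p11, -a-> p12, -a-> p8, -b-> p13
  p4 = 0 | (0 + 0) | (a.(0 + 0 + (0 + 0)) + a.b.0 | (a.0 | (0 | 0))) :: -a-> p11, -a-> p6, -a-> p9
  p5 = 0\{a} | (a.(0 + 0 + (0 + 0)) + a.b.0 | (a.0 | (0 | 0))) :: -a-> p10, -a-> p12, -a-> p7
  p6 = 0 | (0 + 0) | (0 + 0 + (0 + 0)) :: stopped
  p7 = 0\{a} | (0 + 0 + (0 + 0)) :: stopped
  p8 = (a.0 | (0 + 0) + a.0\{a}) | (b.0 | (0 | (0 | 0))) :: -a-> p14, -a-> p15, -b-> p16
  p9 = 0 | (0 + 0) | (a.b.0 | (0 | (0 | 0))) :: -a-> p14
  p10 = 0\{a} | (a.b.0 | (0 | (0 | 0))) :: -a-> p15
  p11 = 0 | (0 + 0) | (b.0 | (a.0 | (0 | 0))) :: -a-> p14, -b-> p17
  p12 = 0\{a} | (b.0 | (a.0 | (0 | 0))) :: -a-> p15, -b-> p18
  p13 = (a.0 | (0 + 0) + a.0\{a}) | (0 | (a.0 | (0 | 0))) :: -a-> p16, -a-> p17, -a-> p18
  p14 = 0 | (0 + 0) | (b.0 | (0 | (0 | 0))) :: -b-> p19
  p15 = 0\{a} | (b.0 | (0 | (0 | 0))) :: -b-> p20
  p16 = (a.0 | (0 + 0) + a.0\{a}) | (0 | (0 | (0 | 0))) :: -a-> p19, -a-> p20
  p17 = 0 | (0 + 0) | (0 | (a.0 | (0 | 0))) :: -a-> p19
  p18 = 0\{a} | (0 | (a.0 | (0 | 0))) :: -a-> p20
  p19 = 0 | (0 + 0) | (0 | (0 | (0 | 0))) :: stopped
  p20 = 0\{a} | (0 | (0 | (0 | 0))) :: stopped
Q's transition system — 28 states:
  q0 = a.(a.0 | (0 + 0) + a.0\{a}) | (a.(0 + 0 + (0 + 0)) + a.b.0 | (a.0 | (0 | 0))) :: -a-> q1, -a-> q2, -a-> q3, -a-> q4
  q1 = (a.0 | (0 + 0) + a.0\{a}) | (a.(0 + 0 + (0 + 0)) + a.b.0 | (a.0 | (0 | 0))) :: -a-> q5, -a-> q6, -a-> q7, -a-> q8, -a-> q9
  q2 = a.(a.0 | (0 + 0) + a.0\{a}) | (0 + 0 + (0 + 0)) :: -a-> q5
  q3 = a.(a.0 | (0 + 0) + a.0\{a}) | (a.b.0 | (0 | (0 | 0))) :: -a-> q10, -a-> q6
  q4 = a.(a.0 | (0 + 0) + a.0\{a}) | (b.0 | (a.0 | (0 | 0))) :: -a-> q10, -a-> q7, -b-> q11
  q5 = (a.0 | (0 + 0) + a.0\{a}) | (0 + 0 + (0 + 0)) :: -a-> q12, -a-> q13
  q6 = (a.0 | (0 + 0) + a.0\{a}) | (a.b.0 | (0 | (0 | 0))) :: -a-> q14, -a-> q15, -a-> q16
  q7 = (a.0 | (0 + 0) + a.0\{a}) | (b.0 | (a.0 | (0 | 0))) :: -a-> q14, -a-> q17, -a-> q18, -b-> q19
  q8 = 0 | (0 + 0) | (a.(0 + 0 + (0 + 0)) + a.b.0 | (a.0 | (0 | 0))) :: -a-> q12, -a-> q15, -a-> q17
  q9 = 0\{a} | (a.(0 + 0 + (0 + 0)) + a.b.0 | (a.0 | (0 | 0))) :: -a-> q13, -a-> q16, -a-> q18
  q10 = a.(a.0 | (0 + 0) + a.0\{a}) | (b.0 | (0 | (0 | 0))) :: -a-> q14, -b-> q20
  q11 = a.(a.0 | (0 + 0) + a.0\{a}) | (0 | (a.0 | (0 | 0))) :: -a-> q19, -a-> q20
  q12 = 0 | (0 + 0) | (0 + 0 + (0 + 0)) :: stopped
  q13 = 0\{a} | (0 + 0 + (0 + 0)) :: stopped
  q14 = (a.0 | (0 + 0) + a.0\{a}) | (b.0 | (0 | (0 | 0))) :: -a-> q21, -a-> q22, -b-> q23
  q15 = 0 | (0 + 0) | (a.b.0 | (0 | (0 | 0))) :: -a-> q21
  q16 = 0\{a} | (a.b.0 | (0 | (0 | 0))) :: -a-> q22
  q17 = 0 | (0 + 0) | (b.0 | (a.0 | (0 | 0))) :: -a-> q21, -b-> q24
  q18 = 0\{a} | (b.0 | (a.0 | (0 | 0))) :: -a-> q22, -b-> q25
  q19 = (a.0 | (0 + 0) + a.0\{a}) | (0 | (a.0 | (0 | 0))) :: -a-> q23, -a-> q24, -a-> q25
  q20 = a.(a.0 | (0 + 0) + a.0\{a}) | (0 | (0 | (0 | 0))) :: -a-> q23
  q21 = 0 | (0 + 0) | (b.0 | (0 | (0 | 0))) :: -b-> q26
  q22 = 0\{a} | (b.0 | (0 | (0 | 0))) :: -b-> q27
  q23 = (a.0 | (0 + 0) + a.0\{a}) | (0 | (0 | (0 | 0))) :: -a-> q26, -a-> q27
  q24 = 0 | (0 + 0) | (0 | (a.0 | (0 | 0))) :: -a-> q26
  q25 = 0\{a} | (0 | (a.0 | (0 | 0))) :: -a-> q27
  q26 = 0 | (0 + 0) | (0 | (0 | (0 | 0))) :: stopped
  q27 = 0\{a} | (0 | (0 | (0 | 0))) :: stopped
Trace ⟨aaaa⟩ through Q, begin at {q0}:
  step 1 (a): {q1, q2, q3, q4}
  step 2 (a): {q10, q5, q6, q7, q8, q9}
  step 3 (a): {q12, q13, q14, q15, q16, q17, q18}
  step 4 (a): {q21, q22}
  ✓ Q
Trace ⟨aaaa⟩ through P, begin at {p0}:
  step 1 (a): {p1, p2, p3, p4, p5}
  step 2 (a): {p10, p11, p12, p6, p7, p8, p9}
  step 3 (a): {p14, p15}
  step 4 (a): ∅ (P stuck)

traces(P) ≠ traces(Q) — witness ⟨aaaa⟩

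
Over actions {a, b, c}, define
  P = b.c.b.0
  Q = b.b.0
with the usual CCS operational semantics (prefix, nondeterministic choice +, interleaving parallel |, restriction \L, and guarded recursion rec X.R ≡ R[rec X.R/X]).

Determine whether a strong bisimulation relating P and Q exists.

LTS(P): 4 reachable states
  m0 = b.c.b.0 ⊢ —b→ m1
  m1 = c.b.0 ⊢ —c→ m2
  m2 = b.0 ⊢ —b→ m3
  m3 = 0 ⊢ ∅
LTS(Q): 3 reachable states
  n0 = b.b.0 ⊢ —b→ n1
  n1 = b.0 ⊢ —b→ n2
  n2 = 0 ⊢ ∅
Coarsest stable partition (strong bisimilarity classes):
  B0 = {m0}
  B1 = {m1}
  B2 = {m2, n1}
  B3 = {m3, n2}
  B4 = {n0}
m0 ∈ B0, n0 ∈ B4 → different blocks

P ≁ Q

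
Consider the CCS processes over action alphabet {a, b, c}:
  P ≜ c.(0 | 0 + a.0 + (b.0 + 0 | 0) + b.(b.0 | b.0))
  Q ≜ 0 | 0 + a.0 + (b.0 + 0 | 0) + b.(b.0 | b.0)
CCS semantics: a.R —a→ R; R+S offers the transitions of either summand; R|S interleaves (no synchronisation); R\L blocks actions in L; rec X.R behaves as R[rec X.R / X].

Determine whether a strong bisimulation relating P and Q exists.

not bisimilar

LTS(P): 7 reachable states
  p0 = c.(0 | 0 + a.0 + (b.0 + 0 | 0) + b.(b.0 | b.0)) :: ··c··> p1
  p1 = 0 | 0 + a.0 + (b.0 + 0 | 0) + b.(b.0 | b.0) :: ··a··> p2, ··b··> p2, ··b··> p3
  p2 = 0 :: deadlocked
  p3 = b.0 | b.0 :: ··b··> p4, ··b··> p5
  p4 = 0 | b.0 :: ··b··> p6
  p5 = b.0 | 0 :: ··b··> p6
  p6 = 0 | 0 :: deadlocked
LTS(Q): 6 reachable states
  q0 = 0 | 0 + a.0 + (b.0 + 0 | 0) + b.(b.0 | b.0) :: ··a··> q1, ··b··> q1, ··b··> q2
  q1 = 0 :: deadlocked
  q2 = b.0 | b.0 :: ··b··> q3, ··b··> q4
  q3 = 0 | b.0 :: ··b··> q5
  q4 = b.0 | 0 :: ··b··> q5
  q5 = 0 | 0 :: deadlocked
Bisimilarity quotient blocks:
  B0 = {p0}
  B1 = {p1, q0}
  B2 = {p2, p6, q1, q5}
  B3 = {p3, q2}
  B4 = {p4, p5, q3, q4}
p0 ∈ B0, q0 ∈ B1 → different blocks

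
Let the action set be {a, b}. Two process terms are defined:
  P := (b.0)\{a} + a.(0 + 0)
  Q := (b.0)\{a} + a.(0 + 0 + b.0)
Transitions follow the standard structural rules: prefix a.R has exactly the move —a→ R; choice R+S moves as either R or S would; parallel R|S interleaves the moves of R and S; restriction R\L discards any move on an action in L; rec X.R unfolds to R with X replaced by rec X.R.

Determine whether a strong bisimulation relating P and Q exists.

NO

Reachable graph of P (3 states):
  p0 = (b.0)\{a} + a.(0 + 0) ⊢ —a→ p1, —b→ p2
  p1 = 0 + 0 ⊢ deadlocked
  p2 = 0\{a} ⊢ deadlocked
Reachable graph of Q (4 states):
  q0 = (b.0)\{a} + a.(0 + 0 + b.0) ⊢ —a→ q1, —b→ q2
  q1 = 0 + 0 + b.0 ⊢ —b→ q3
  q2 = 0\{a} ⊢ deadlocked
  q3 = 0 ⊢ deadlocked
Partition-refinement fixed point:
  B0 = {p0}
  B1 = {p1, p2, q2, q3}
  B2 = {q0}
  B3 = {q1}
p0 ∈ B0, q0 ∈ B2 → different blocks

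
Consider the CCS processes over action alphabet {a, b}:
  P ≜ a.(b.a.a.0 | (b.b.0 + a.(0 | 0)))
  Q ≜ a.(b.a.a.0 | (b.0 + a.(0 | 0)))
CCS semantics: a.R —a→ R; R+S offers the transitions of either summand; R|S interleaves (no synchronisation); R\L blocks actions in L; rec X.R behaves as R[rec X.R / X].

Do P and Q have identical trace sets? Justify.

NO — witness ⟨abbb⟩

Reachable graph of P (17 states):
  p0 = a.(b.a.a.0 | (b.b.0 + a.(0 | 0))) has moves =a=> p1
  p1 = b.a.a.0 | (b.b.0 + a.(0 | 0)) has moves =a=> p2, =b=> p3, =b=> p4
  p2 = b.a.a.0 | (0 | 0) has moves =b=> p5
  p3 = a.a.0 | (b.b.0 + a.(0 | 0)) has moves =a=> p5, =a=> p6, =b=> p7
  p4 = b.a.a.0 | b.0 has moves =b=> p7, =b=> p8
  p5 = a.a.0 | (0 | 0) has moves =a=> p9
  p6 = a.0 | (b.b.0 + a.(0 | 0)) has moves =a=> p10, =a=> p9, =b=> p11
  p7 = a.a.0 | b.0 has moves =a=> p11, =b=> p12
  p8 = b.a.a.0 | 0 has moves =b=> p12
  p9 = a.0 | (0 | 0) has moves =a=> p13
  p10 = 0 | (b.b.0 + a.(0 | 0)) has moves =a=> p13, =b=> p14
  p11 = a.0 | b.0 has moves =a=> p14, =b=> p15
  p12 = a.a.0 | 0 has moves =a=> p15
  p13 = 0 | (0 | 0) has moves ∅
  p14 = 0 | b.0 has moves =b=> p16
  p15 = a.0 | 0 has moves =a=> p16
  p16 = 0 | 0 has moves ∅
Reachable graph of Q (13 states):
  q0 = a.(b.a.a.0 | (b.0 + a.(0 | 0))) has moves =a=> q1
  q1 = b.a.a.0 | (b.0 + a.(0 | 0)) has moves =a=> q2, =b=> q3, =b=> q4
  q2 = b.a.a.0 | (0 | 0) has moves =b=> q5
  q3 = a.a.0 | (b.0 + a.(0 | 0)) has moves =a=> q5, =a=> q6, =b=> q7
  q4 = b.a.a.0 | 0 has moves =b=> q7
  q5 = a.a.0 | (0 | 0) has moves =a=> q8
  q6 = a.0 | (b.0 + a.(0 | 0)) has moves =a=> q8, =a=> q9, =b=> q10
  q7 = a.a.0 | 0 has moves =a=> q10
  q8 = a.0 | (0 | 0) has moves =a=> q11
  q9 = 0 | (b.0 + a.(0 | 0)) has moves =a=> q11, =b=> q12
  q10 = a.0 | 0 has moves =a=> q12
  q11 = 0 | (0 | 0) has moves ∅
  q12 = 0 | 0 has moves ∅
Trace ⟨abbb⟩ through P, begin at {p0}:
  after a @ step 1: {p1}
  after b @ step 2: {p3, p4}
  after b @ step 3: {p7, p8}
  after b @ step 4: {p12}
  P completes σ.
Trace ⟨abbb⟩ through Q, begin at {q0}:
  after a @ step 1: {q1}
  after b @ step 2: {q3, q4}
  after b @ step 3: {q7}
  after b @ step 4: no successor for Q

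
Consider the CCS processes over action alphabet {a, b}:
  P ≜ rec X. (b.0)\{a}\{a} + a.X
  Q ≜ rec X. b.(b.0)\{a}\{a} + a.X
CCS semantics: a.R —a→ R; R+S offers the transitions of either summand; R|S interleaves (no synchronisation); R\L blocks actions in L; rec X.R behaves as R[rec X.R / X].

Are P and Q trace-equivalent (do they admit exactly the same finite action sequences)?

P's transition system — 2 states:
  m0 = rec X. (b.0)\{a}\{a} + a.X ⊢ ··a··> m0, ··b··> m1
  m1 = 0\{a}\{a} ⊢ deadlocked
Q's transition system — 3 states:
  n0 = rec X. b.(b.0)\{a}\{a} + a.X ⊢ ··a··> n0, ··b··> n1
  n1 = (b.0)\{a}\{a} ⊢ ··b··> n2
  n2 = 0\{a}\{a} ⊢ deadlocked
Trace ⟨bb⟩ through Q, begin at {n0}:
  step 1 (b): {n1}
  step 2 (b): {n2}
  — Q admits the full trace.
Trace ⟨bb⟩ through P, begin at {m0}:
  step 1 (b): {m1}
  step 2 (b): ∅ (P stuck)

traces(P) ≠ traces(Q) — witness ⟨bb⟩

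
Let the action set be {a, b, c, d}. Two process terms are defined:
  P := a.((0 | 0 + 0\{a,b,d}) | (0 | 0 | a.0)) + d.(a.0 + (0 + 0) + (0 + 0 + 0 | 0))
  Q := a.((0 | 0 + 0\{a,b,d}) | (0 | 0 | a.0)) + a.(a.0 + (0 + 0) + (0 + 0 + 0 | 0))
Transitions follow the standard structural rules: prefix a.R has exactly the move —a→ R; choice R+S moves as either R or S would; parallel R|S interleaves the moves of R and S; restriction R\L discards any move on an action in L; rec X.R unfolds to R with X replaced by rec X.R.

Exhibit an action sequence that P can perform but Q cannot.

LTS(P): 5 reachable states
  u0 = a.((0 | 0 + 0\{a,b,d}) | (0 | 0 | a.0)) + d.(a.0 + (0 + 0) + (0 + 0 + 0 | 0)) ⊢ =a=> u1, =d=> u2
  u1 = (0 | 0 + 0\{a,b,d}) | (0 | 0 | a.0) ⊢ =a=> u3
  u2 = a.0 + (0 + 0) + (0 + 0 + 0 | 0) ⊢ =a=> u4
  u3 = (0 | 0 + 0\{a,b,d}) | (0 | 0 | 0) ⊢ stopped
  u4 = 0 ⊢ stopped
LTS(Q): 5 reachable states
  v0 = a.((0 | 0 + 0\{a,b,d}) | (0 | 0 | a.0)) + a.(a.0 + (0 + 0) + (0 + 0 + 0 | 0)) ⊢ =a=> v1, =a=> v2
  v1 = (0 | 0 + 0\{a,b,d}) | (0 | 0 | a.0) ⊢ =a=> v3
  v2 = a.0 + (0 + 0) + (0 + 0 + 0 | 0) ⊢ =a=> v4
  v3 = (0 | 0 + 0\{a,b,d}) | (0 | 0 | 0) ⊢ stopped
  v4 = 0 ⊢ stopped
Run σ = ⟨d⟩ on P: start {u0}
  step 1 (d): {u2}
  — P admits the full trace.
Run σ = ⟨d⟩ on Q: start {v0}
  step 1 (d): ∅ (Q stuck)

d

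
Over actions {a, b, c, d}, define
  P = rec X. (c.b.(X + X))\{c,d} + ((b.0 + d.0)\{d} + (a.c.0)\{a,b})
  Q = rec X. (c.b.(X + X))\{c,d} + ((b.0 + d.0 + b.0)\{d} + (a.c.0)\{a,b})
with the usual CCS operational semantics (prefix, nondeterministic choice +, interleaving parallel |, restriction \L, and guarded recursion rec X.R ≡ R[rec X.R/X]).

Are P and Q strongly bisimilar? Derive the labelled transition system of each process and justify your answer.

Reachable graph of P (2 states):
  p0 = rec X. (c.b.(X + X))\{c,d} + ((b.0 + d.0)\{d} + (a.c.0)\{a,b}) → --b--▸ p1
  p1 = 0\{d} → stopped
Reachable graph of Q (2 states):
  q0 = rec X. (c.b.(X + X))\{c,d} + ((b.0 + d.0 + b.0)\{d} + (a.c.0)\{a,b}) → --b--▸ q1
  q1 = 0\{d} → stopped
Coarsest stable partition (strong bisimilarity classes):
  B0 = {p0, q0}
  B1 = {p1, q1}
p0 ∈ B0, q0 ∈ B0 → same block

YES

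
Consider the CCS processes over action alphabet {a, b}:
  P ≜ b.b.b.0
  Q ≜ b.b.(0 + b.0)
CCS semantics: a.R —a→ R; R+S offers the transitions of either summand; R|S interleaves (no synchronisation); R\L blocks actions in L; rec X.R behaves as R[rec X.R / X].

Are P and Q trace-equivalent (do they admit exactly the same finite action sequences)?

LTS(P): 4 reachable states
  p0 = b.b.b.0 | =b=> p1
  p1 = b.b.0 | =b=> p2
  p2 = b.0 | =b=> p3
  p3 = 0 | ·
LTS(Q): 4 reachable states
  q0 = b.b.(0 + b.0) | =b=> q1
  q1 = b.(0 + b.0) | =b=> q2
  q2 = 0 + b.0 | =b=> q3
  q3 = 0 | ·
Coarsest stable partition (strong bisimilarity classes):
  B0 = {p0, q0}
  B1 = {p1, q1}
  B2 = {p2, q2}
  B3 = {p3, q3}
p0 ∈ B0, q0 ∈ B0 → same block
Bisimilar ⇒ trace-equivalent.

traces(P) = traces(Q)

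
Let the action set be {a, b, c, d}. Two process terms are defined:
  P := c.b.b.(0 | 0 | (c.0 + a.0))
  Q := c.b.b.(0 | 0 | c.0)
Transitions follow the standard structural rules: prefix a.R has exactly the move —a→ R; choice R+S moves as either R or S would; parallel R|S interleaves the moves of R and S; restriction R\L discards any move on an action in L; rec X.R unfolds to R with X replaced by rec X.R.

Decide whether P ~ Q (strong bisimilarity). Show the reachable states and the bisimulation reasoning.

P's transition system — 5 states:
  s0 = c.b.b.(0 | 0 | (c.0 + a.0)) | =c=> s1
  s1 = b.b.(0 | 0 | (c.0 + a.0)) | =b=> s2
  s2 = b.(0 | 0 | (c.0 + a.0)) | =b=> s3
  s3 = 0 | 0 | (c.0 + a.0) | =a=> s4, =c=> s4
  s4 = 0 | 0 | 0 | (no moves)
Q's transition system — 5 states:
  t0 = c.b.b.(0 | 0 | c.0) | =c=> t1
  t1 = b.b.(0 | 0 | c.0) | =b=> t2
  t2 = b.(0 | 0 | c.0) | =b=> t3
  t3 = 0 | 0 | c.0 | =c=> t4
  t4 = 0 | 0 | 0 | (no moves)
Bisimilarity quotient blocks:
  B0 = {s0}
  B1 = {s1}
  B2 = {s2}
  B3 = {s3}
  B4 = {s4, t4}
  B5 = {t0}
  B6 = {t1}
  B7 = {t2}
  B8 = {t3}
s0 ∈ B0, t0 ∈ B5 → different blocks

NO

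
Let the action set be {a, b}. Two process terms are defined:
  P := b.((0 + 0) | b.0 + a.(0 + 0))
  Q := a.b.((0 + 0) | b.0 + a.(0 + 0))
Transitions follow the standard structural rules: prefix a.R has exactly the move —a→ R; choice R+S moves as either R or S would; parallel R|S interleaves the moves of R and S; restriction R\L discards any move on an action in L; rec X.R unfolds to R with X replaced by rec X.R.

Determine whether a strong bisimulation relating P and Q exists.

not bisimilar

Reachable graph of P (4 states):
  m0 = b.((0 + 0) | b.0 + a.(0 + 0)) → =b=> m1
  m1 = (0 + 0) | b.0 + a.(0 + 0) → =a=> m2, =b=> m3
  m2 = 0 + 0 → deadlocked
  m3 = (0 + 0) | 0 → deadlocked
Reachable graph of Q (5 states):
  n0 = a.b.((0 + 0) | b.0 + a.(0 + 0)) → =a=> n1
  n1 = b.((0 + 0) | b.0 + a.(0 + 0)) → =b=> n2
  n2 = (0 + 0) | b.0 + a.(0 + 0) → =a=> n3, =b=> n4
  n3 = 0 + 0 → deadlocked
  n4 = (0 + 0) | 0 → deadlocked
Partition-refinement fixed point:
  B0 = {m0, n1}
  B1 = {m1, n2}
  B2 = {m2, m3, n3, n4}
  B3 = {n0}
m0 ∈ B0, n0 ∈ B3 → different blocks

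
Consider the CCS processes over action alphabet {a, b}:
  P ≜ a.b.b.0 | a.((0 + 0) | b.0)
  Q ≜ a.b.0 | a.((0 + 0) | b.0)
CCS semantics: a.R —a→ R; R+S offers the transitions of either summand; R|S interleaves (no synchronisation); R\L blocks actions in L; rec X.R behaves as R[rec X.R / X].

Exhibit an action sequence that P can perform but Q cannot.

Reachable graph of P (12 states):
  m0 = a.b.b.0 | a.((0 + 0) | b.0) ⊢ ··a··> m1, ··a··> m2
  m1 = a.b.b.0 | ((0 + 0) | b.0) ⊢ ··a··> m3, ··b··> m4
  m2 = b.b.0 | a.((0 + 0) | b.0) ⊢ ··a··> m3, ··b··> m5
  m3 = b.b.0 | ((0 + 0) | b.0) ⊢ ··b··> m6, ··b··> m7
  m4 = a.b.b.0 | ((0 + 0) | 0) ⊢ ··a··> m7
  m5 = b.0 | a.((0 + 0) | b.0) ⊢ ··a··> m6, ··b··> m8
  m6 = b.0 | ((0 + 0) | b.0) ⊢ ··b··> m10, ··b··> m9
  m7 = b.b.0 | ((0 + 0) | 0) ⊢ ··b··> m10
  m8 = 0 | a.((0 + 0) | b.0) ⊢ ··a··> m9
  m9 = 0 | ((0 + 0) | b.0) ⊢ ··b··> m11
  m10 = b.0 | ((0 + 0) | 0) ⊢ ··b··> m11
  m11 = 0 | ((0 + 0) | 0) ⊢ deadlocked
Reachable graph of Q (9 states):
  n0 = a.b.0 | a.((0 + 0) | b.0) ⊢ ··a··> n1, ··a··> n2
  n1 = a.b.0 | ((0 + 0) | b.0) ⊢ ··a··> n3, ··b··> n4
  n2 = b.0 | a.((0 + 0) | b.0) ⊢ ··a··> n3, ··b··> n5
  n3 = b.0 | ((0 + 0) | b.0) ⊢ ··b··> n6, ··b··> n7
  n4 = a.b.0 | ((0 + 0) | 0) ⊢ ··a··> n7
  n5 = 0 | a.((0 + 0) | b.0) ⊢ ··a··> n6
  n6 = 0 | ((0 + 0) | b.0) ⊢ ··b··> n8
  n7 = b.0 | ((0 + 0) | 0) ⊢ ··b··> n8
  n8 = 0 | ((0 + 0) | 0) ⊢ deadlocked
Trace ⟨abb⟩ through P, begin at {m0}:
  step 1 (a): {m1, m2}
  step 2 (b): {m4, m5}
  step 3 (b): {m8}
  ✓ P
Trace ⟨abb⟩ through Q, begin at {n0}:
  step 1 (a): {n1, n2}
  step 2 (b): {n4, n5}
  step 3 (b): ∅  — Q cannot continue

abb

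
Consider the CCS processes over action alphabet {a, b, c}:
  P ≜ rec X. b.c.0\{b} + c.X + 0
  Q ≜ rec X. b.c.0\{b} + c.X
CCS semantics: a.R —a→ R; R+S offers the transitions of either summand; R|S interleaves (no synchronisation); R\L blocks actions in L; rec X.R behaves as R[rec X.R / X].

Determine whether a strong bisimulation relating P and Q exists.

bisimilar

LTS(P): 3 reachable states
  p0 = rec X. b.c.0\{b} + c.X + 0 ⊢ —b→ p1, —c→ p0
  p1 = c.0\{b} ⊢ —c→ p2
  p2 = 0\{b} ⊢ ·
LTS(Q): 3 reachable states
  q0 = rec X. b.c.0\{b} + c.X ⊢ —b→ q1, —c→ q0
  q1 = c.0\{b} ⊢ —c→ q2
  q2 = 0\{b} ⊢ ·
Partition-refinement fixed point:
  B0 = {p0, q0}
  B1 = {p1, q1}
  B2 = {p2, q2}
p0 ∈ B0, q0 ∈ B0 → same block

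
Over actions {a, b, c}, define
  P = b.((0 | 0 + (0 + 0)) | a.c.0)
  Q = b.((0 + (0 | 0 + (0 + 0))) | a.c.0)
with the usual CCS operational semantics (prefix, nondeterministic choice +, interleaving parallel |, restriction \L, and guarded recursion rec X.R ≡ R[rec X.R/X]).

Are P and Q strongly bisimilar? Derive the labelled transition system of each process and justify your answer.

P ~ Q

P's transition system — 4 states:
  m0 = b.((0 | 0 + (0 + 0)) | a.c.0) → —b→ m1
  m1 = (0 | 0 + (0 + 0)) | a.c.0 → —a→ m2
  m2 = (0 | 0 + (0 + 0)) | c.0 → —c→ m3
  m3 = (0 | 0 + (0 + 0)) | 0 → (no moves)
Q's transition system — 4 states:
  n0 = b.((0 + (0 | 0 + (0 + 0))) | a.c.0) → —b→ n1
  n1 = (0 + (0 | 0 + (0 + 0))) | a.c.0 → —a→ n2
  n2 = (0 + (0 | 0 + (0 + 0))) | c.0 → —c→ n3
  n3 = (0 + (0 | 0 + (0 + 0))) | 0 → (no moves)
Coarsest stable partition (strong bisimilarity classes):
  B0 = {m0, n0}
  B1 = {m1, n1}
  B2 = {m2, n2}
  B3 = {m3, n3}
m0 ∈ B0, n0 ∈ B0 → same block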